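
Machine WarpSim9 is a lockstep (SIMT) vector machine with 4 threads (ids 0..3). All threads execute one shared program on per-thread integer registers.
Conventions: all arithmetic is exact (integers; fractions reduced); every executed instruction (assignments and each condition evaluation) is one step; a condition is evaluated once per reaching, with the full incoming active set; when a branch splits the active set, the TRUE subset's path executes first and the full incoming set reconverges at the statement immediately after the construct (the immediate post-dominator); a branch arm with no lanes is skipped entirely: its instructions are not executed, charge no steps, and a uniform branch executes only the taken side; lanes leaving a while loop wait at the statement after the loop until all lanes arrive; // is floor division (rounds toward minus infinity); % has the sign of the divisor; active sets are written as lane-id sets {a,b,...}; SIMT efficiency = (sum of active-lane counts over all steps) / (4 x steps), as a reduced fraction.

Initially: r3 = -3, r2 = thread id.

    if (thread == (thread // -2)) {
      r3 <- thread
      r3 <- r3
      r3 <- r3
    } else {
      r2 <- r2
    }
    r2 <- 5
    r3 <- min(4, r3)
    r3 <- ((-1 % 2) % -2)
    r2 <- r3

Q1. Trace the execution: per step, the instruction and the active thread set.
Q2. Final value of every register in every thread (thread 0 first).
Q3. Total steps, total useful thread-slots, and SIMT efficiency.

step 0: eval (thread == (thread // -2)) {0,1,2,3}
step 1: r3 <- thread                 {0}
step 2: r3 <- r3                     {0}
step 3: r3 <- r3                     {0}
step 4: r2 <- r2                     {1,2,3}
step 5: r2 <- 5                      {0,1,2,3}
step 6: r3 <- min(4, r3)             {0,1,2,3}
step 7: r3 <- ((-1 % 2) % -2)        {0,1,2,3}
step 8: r2 <- r3                     {0,1,2,3}

Answer: 9 steps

r3: -1,-1,-1,-1
r2: -1,-1,-1,-1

steps = 9; useful = 26; efficiency = 26/36 = 13/18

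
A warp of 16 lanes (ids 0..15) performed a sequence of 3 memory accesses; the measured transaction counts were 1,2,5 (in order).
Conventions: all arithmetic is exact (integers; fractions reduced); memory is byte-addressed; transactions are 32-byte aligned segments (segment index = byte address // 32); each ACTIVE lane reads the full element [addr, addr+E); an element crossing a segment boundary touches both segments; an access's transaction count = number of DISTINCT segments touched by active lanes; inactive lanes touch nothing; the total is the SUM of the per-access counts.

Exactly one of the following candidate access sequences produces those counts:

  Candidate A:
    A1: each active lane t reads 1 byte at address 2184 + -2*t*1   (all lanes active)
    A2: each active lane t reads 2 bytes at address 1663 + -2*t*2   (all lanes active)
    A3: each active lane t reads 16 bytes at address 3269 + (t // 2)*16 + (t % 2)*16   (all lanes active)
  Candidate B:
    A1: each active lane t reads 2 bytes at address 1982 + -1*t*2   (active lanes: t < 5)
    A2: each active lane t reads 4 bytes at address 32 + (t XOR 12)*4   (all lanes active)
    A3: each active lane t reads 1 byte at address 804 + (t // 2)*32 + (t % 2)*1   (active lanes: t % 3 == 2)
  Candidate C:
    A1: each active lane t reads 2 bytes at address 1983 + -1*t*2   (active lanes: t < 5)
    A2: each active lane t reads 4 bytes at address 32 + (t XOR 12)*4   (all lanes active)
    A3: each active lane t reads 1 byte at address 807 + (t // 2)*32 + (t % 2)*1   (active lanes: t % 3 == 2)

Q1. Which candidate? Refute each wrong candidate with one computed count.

A: A1 gives 2 transactions, not 1
C: A1 gives 2 transactions, not 1
B: all counts match (1,2,5)

Answer: B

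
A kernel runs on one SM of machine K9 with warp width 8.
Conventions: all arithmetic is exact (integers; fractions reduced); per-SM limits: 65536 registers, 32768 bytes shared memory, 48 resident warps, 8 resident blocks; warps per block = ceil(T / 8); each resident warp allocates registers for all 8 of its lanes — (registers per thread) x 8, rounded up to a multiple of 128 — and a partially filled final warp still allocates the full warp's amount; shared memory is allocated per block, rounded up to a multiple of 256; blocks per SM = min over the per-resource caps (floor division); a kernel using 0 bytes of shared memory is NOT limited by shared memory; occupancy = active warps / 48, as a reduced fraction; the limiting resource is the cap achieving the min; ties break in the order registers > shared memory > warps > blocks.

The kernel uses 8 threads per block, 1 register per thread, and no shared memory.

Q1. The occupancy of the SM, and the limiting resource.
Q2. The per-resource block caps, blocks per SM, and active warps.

Answer: occupancy 1/6, limited by blocks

registers: 512 blocks
shared memory: no limit (kernel uses none)
warps: 48 blocks
blocks: 8 blocks

Answer: 8 blocks, 8 active warps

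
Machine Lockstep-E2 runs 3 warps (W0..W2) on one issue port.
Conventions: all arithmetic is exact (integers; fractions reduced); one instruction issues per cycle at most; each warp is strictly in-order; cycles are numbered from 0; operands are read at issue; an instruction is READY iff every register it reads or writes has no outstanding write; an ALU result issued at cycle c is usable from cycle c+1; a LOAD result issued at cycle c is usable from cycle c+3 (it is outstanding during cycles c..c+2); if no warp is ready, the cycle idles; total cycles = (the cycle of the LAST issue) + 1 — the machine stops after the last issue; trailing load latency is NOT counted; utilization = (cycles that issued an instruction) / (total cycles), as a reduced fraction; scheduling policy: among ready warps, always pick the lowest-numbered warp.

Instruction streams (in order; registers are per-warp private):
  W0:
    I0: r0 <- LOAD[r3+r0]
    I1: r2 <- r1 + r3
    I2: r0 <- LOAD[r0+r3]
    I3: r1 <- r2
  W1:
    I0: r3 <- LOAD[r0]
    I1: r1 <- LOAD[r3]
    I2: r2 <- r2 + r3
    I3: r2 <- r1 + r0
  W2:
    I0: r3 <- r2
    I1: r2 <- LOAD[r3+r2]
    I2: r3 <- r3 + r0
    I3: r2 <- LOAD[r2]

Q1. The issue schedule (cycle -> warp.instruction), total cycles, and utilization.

cycle 0: W0.I0
cycle 1: W0.I1
cycle 2: W1.I0
cycle 3: W0.I2
cycle 4: W0.I3
cycle 5: W1.I1
cycle 6: W1.I2
cycle 7: W2.I0
cycle 8: W1.I3
cycle 9: W2.I1
cycle 10: W2.I2
cycle 11: idle
cycle 12: W2.I3

Answer: 13 cycles, utilization 12/13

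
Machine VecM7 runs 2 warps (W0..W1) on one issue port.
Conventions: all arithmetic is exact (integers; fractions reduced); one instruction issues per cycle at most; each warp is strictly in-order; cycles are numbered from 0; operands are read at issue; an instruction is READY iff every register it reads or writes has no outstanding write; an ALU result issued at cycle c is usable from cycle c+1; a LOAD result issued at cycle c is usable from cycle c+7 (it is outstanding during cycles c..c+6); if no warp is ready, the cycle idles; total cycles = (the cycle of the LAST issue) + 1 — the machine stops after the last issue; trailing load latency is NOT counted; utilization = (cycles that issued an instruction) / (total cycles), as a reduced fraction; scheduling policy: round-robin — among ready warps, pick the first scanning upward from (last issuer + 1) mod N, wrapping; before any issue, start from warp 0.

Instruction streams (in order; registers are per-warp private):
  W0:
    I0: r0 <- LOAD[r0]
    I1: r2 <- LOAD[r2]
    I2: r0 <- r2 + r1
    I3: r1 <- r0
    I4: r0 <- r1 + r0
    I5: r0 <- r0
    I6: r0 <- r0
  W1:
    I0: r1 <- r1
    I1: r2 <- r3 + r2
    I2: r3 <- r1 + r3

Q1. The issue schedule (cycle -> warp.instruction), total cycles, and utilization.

cycle 0: W0.I0
cycle 1: W1.I0
cycle 2: W0.I1
cycle 3: W1.I1
cycle 4: W1.I2
cycle 5: idle
cycle 6: idle
cycle 7: idle
cycle 8: idle
cycle 9: W0.I2
cycle 10: W0.I3
cycle 11: W0.I4
cycle 12: W0.I5
cycle 13: W0.I6

Answer: 14 cycles, utilization 5/7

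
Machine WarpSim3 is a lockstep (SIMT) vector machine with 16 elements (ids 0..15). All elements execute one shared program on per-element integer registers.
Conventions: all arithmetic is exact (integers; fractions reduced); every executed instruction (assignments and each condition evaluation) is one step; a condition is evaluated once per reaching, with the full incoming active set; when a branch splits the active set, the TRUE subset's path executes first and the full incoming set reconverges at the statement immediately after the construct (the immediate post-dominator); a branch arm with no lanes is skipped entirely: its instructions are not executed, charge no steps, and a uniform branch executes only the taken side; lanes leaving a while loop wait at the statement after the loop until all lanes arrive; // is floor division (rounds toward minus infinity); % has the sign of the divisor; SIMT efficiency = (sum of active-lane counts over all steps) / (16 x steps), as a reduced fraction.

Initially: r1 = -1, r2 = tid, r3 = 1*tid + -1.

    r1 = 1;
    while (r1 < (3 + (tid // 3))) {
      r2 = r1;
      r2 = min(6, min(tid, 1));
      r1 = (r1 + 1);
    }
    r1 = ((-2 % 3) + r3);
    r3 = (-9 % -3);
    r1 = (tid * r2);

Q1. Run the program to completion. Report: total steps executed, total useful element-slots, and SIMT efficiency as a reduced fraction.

Answer: 33 steps, 348 useful, 29/44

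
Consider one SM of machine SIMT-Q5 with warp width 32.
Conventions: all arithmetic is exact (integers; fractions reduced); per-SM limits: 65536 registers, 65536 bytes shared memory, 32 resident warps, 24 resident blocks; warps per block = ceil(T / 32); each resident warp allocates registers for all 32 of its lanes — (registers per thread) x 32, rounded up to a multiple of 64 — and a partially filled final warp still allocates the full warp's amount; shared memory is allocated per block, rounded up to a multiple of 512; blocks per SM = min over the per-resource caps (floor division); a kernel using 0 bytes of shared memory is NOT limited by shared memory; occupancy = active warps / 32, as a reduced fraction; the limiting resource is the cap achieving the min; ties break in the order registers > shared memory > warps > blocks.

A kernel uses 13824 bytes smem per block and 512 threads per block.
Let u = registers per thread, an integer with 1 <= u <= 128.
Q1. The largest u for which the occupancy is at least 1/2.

Answer: u = 128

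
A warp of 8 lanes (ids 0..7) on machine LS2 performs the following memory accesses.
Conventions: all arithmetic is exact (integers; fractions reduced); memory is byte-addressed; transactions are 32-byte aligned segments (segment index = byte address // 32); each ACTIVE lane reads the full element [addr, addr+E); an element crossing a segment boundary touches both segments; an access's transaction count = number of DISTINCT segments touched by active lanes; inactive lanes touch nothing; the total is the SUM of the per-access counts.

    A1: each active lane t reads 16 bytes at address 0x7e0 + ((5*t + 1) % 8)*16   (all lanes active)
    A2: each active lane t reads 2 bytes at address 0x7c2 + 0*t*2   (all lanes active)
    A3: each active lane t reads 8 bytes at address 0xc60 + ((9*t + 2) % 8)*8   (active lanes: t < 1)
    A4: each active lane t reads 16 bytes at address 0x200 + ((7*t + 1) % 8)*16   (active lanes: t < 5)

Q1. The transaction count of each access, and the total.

A1: 4 transactions
A2: 1 transaction
A3: 1 transaction
A4: 3 transactions

Answer: 4,1,1,3; total 9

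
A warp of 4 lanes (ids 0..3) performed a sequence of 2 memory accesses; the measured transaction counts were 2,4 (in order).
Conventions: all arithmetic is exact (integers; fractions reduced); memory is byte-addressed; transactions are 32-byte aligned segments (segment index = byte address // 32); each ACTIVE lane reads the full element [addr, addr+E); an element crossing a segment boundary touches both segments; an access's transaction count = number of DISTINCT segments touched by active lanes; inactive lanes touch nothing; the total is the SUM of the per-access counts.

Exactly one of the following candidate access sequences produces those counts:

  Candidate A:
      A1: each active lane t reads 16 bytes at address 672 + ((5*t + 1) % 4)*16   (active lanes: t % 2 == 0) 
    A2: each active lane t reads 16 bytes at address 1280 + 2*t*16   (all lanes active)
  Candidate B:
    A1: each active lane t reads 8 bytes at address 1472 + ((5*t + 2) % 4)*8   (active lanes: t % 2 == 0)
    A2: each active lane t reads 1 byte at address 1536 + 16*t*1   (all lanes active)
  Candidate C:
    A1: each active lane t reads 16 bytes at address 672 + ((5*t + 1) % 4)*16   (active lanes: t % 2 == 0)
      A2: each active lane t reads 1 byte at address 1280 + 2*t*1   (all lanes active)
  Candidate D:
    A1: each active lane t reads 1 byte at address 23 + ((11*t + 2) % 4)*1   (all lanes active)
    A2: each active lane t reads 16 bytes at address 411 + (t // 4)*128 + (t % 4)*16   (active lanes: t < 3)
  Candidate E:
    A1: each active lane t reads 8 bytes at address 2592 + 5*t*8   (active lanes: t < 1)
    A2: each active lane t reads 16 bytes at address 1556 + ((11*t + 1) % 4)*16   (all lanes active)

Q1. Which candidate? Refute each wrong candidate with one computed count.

B: A1 gives 1 transaction, not 2
C: A2 gives 1 transaction, not 4
D: A1 gives 1 transaction, not 2
E: A1 gives 1 transaction, not 2
A: all counts match (2,4)

Answer: A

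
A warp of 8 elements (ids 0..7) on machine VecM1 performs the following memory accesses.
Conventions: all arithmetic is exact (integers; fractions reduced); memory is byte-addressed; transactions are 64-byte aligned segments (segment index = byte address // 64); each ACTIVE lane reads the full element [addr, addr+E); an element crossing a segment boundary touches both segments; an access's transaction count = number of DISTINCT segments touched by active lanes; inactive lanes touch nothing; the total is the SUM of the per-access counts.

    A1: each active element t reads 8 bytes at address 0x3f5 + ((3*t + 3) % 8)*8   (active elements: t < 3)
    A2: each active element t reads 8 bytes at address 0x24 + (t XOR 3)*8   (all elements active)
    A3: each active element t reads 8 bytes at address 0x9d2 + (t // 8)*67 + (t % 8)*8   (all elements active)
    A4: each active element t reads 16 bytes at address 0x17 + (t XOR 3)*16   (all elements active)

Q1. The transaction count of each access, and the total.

A1: 2 transactions
A2: 2 transactions
A3: 2 transactions
A4: 3 transactions

Answer: 2,2,2,3; total 9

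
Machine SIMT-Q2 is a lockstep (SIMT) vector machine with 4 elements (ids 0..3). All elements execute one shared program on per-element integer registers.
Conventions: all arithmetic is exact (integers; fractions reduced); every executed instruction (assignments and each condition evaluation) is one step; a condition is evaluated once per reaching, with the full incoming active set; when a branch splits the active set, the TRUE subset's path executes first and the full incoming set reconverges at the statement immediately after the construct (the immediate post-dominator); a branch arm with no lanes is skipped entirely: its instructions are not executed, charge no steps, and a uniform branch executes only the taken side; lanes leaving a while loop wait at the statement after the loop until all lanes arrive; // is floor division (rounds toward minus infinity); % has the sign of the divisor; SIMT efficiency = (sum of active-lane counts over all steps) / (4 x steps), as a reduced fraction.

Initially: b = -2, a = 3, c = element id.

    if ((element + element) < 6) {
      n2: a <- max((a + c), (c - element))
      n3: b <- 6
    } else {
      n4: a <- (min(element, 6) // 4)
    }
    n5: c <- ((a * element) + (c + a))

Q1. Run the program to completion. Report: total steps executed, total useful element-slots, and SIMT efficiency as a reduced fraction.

Answer: 5 steps, 15 useful, 3/4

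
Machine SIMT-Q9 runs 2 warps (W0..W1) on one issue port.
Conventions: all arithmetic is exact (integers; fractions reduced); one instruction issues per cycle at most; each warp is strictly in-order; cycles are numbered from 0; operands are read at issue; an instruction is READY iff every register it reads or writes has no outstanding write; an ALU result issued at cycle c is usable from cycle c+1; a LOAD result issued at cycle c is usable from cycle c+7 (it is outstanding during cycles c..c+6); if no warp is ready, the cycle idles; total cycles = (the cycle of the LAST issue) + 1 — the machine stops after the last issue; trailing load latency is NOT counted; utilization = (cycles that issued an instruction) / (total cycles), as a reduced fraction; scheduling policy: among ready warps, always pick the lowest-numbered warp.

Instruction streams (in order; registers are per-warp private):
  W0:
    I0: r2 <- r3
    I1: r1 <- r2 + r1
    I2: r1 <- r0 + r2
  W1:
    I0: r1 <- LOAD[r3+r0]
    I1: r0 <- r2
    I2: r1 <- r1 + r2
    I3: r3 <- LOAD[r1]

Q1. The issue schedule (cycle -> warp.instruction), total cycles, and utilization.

cycle 0: W0.I0
cycle 1: W0.I1
cycle 2: W0.I2
cycle 3: W1.I0
cycle 4: W1.I1
cycle 5: idle
cycle 6: idle
cycle 7: idle
cycle 8: idle
cycle 9: idle
cycle 10: W1.I2
cycle 11: W1.I3

Answer: 12 cycles, utilization 7/12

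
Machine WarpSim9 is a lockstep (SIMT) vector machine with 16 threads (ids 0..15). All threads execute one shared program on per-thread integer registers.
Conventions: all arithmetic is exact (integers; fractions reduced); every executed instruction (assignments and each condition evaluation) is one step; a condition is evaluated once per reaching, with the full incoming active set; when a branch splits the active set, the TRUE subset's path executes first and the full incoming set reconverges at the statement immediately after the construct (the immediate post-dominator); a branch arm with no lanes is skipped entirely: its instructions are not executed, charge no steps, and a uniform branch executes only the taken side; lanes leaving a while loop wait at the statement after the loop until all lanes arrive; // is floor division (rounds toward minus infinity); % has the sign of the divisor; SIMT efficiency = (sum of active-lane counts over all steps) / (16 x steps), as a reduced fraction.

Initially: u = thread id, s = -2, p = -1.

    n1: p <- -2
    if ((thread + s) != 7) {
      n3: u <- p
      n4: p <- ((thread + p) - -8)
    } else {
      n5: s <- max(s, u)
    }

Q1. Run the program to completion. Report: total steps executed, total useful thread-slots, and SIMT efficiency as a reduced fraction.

Answer: 5 steps, 63 useful, 63/80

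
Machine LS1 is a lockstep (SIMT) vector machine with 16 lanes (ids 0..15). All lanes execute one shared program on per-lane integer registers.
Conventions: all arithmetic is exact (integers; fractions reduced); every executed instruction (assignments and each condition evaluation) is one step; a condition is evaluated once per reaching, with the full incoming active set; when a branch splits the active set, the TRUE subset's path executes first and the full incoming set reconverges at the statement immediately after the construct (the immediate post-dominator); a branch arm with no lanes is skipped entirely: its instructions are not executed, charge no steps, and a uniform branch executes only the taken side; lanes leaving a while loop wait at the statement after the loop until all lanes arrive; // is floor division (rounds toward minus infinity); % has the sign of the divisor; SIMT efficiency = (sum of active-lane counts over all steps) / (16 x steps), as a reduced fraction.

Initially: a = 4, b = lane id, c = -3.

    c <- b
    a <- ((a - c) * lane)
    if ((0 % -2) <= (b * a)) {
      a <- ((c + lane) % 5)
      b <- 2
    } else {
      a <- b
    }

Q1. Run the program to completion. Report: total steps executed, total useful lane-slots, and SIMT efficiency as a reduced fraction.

Answer: 6 steps, 69 useful, 23/32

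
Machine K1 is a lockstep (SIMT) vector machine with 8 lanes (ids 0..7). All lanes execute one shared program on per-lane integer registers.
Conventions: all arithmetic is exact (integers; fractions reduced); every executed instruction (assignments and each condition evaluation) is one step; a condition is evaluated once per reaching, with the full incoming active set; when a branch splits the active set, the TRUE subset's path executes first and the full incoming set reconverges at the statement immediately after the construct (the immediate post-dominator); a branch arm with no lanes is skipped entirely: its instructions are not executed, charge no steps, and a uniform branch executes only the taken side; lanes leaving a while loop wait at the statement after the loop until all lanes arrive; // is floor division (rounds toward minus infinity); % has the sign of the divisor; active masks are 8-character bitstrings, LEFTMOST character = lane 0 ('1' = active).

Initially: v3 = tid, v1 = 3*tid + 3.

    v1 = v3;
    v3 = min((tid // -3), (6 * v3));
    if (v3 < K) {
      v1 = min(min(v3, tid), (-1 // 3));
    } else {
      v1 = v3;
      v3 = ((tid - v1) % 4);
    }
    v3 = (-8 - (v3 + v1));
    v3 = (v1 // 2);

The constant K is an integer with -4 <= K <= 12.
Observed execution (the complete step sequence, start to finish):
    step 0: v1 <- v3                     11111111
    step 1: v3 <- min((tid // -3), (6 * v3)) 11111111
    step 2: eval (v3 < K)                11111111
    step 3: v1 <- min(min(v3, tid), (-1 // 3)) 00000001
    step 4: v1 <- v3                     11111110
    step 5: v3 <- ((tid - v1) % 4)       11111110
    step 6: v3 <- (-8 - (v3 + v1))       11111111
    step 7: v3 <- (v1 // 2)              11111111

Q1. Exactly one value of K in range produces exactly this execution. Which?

Answer: K = -2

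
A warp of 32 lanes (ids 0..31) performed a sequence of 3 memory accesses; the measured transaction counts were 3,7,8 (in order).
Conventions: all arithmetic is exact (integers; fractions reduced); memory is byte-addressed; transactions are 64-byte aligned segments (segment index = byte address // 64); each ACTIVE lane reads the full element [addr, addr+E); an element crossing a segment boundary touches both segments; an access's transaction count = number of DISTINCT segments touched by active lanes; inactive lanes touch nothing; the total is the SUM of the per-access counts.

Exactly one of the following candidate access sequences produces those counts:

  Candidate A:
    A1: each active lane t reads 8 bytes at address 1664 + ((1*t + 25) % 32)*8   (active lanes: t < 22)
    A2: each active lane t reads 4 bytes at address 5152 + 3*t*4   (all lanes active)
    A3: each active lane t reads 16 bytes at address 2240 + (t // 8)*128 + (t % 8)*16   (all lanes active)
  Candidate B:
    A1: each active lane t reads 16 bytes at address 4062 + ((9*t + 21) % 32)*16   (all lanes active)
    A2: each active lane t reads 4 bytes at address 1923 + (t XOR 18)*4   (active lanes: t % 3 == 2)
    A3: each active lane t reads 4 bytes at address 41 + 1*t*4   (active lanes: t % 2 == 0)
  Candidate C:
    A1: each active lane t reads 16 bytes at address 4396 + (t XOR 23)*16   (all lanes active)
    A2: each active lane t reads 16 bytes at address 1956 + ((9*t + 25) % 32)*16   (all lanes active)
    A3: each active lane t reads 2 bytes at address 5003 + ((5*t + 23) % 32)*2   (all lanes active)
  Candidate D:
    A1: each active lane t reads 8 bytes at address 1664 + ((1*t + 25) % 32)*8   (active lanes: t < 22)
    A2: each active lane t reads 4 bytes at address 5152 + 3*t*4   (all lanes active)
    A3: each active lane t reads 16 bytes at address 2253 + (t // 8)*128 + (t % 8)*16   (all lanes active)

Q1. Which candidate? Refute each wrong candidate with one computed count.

B: A1 gives 9 transactions, not 3
C: A1 gives 9 transactions, not 3
D: A3 gives 9 transactions, not 8
A: all counts match (3,7,8)

Answer: A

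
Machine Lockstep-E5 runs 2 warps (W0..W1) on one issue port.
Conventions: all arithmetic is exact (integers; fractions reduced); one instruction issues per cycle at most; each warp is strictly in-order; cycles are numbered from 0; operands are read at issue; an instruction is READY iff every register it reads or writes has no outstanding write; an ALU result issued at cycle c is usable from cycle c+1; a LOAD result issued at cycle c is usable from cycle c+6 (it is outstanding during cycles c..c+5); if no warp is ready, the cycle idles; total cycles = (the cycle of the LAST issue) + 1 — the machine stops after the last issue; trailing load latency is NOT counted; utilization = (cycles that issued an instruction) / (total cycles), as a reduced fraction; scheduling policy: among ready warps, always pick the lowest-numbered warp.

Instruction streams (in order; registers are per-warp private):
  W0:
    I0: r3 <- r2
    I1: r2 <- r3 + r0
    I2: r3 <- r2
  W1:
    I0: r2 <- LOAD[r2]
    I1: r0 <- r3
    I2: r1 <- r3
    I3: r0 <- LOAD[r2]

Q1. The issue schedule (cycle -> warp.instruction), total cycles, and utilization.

cycle 0: W0.I0
cycle 1: W0.I1
cycle 2: W0.I2
cycle 3: W1.I0
cycle 4: W1.I1
cycle 5: W1.I2
cycle 6: idle
cycle 7: idle
cycle 8: idle
cycle 9: W1.I3

Answer: 10 cycles, utilization 7/10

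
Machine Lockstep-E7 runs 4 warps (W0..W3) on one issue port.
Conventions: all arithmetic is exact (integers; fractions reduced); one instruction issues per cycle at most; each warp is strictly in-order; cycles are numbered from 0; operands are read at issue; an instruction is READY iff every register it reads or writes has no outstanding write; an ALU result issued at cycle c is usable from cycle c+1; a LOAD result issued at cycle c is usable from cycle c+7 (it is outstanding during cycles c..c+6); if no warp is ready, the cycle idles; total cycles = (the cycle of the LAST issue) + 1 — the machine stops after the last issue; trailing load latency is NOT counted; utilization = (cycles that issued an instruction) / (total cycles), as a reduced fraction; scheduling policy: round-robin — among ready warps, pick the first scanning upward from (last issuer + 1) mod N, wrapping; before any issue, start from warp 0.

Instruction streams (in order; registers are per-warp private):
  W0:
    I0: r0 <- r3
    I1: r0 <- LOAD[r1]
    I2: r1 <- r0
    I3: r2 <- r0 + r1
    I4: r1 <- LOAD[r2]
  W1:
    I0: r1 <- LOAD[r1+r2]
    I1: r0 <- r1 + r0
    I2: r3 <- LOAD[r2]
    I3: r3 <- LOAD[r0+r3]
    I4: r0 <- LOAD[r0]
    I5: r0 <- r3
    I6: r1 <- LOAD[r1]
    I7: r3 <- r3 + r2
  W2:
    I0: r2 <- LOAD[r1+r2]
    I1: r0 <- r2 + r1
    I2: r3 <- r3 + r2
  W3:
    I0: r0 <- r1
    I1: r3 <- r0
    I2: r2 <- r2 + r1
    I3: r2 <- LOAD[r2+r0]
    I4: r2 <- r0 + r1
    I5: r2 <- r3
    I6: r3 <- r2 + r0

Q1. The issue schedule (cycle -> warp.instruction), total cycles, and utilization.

cycle 0: W0.I0
cycle 1: W1.I0
cycle 2: W2.I0
cycle 3: W3.I0
cycle 4: W0.I1
cycle 5: W3.I1
cycle 6: W3.I2
cycle 7: W3.I3
cycle 8: W1.I1
cycle 9: W2.I1
cycle 10: W1.I2
cycle 11: W2.I2
cycle 12: W0.I2
cycle 13: W0.I3
cycle 14: W3.I4
cycle 15: W0.I4
cycle 16: W3.I5
cycle 17: W1.I3
cycle 18: W3.I6
cycle 19: W1.I4
cycle 20: idle
cycle 21: idle
cycle 22: idle
cycle 23: idle
cycle 24: idle
cycle 25: idle
cycle 26: W1.I5
cycle 27: W1.I6
cycle 28: W1.I7

Answer: 29 cycles, utilization 23/29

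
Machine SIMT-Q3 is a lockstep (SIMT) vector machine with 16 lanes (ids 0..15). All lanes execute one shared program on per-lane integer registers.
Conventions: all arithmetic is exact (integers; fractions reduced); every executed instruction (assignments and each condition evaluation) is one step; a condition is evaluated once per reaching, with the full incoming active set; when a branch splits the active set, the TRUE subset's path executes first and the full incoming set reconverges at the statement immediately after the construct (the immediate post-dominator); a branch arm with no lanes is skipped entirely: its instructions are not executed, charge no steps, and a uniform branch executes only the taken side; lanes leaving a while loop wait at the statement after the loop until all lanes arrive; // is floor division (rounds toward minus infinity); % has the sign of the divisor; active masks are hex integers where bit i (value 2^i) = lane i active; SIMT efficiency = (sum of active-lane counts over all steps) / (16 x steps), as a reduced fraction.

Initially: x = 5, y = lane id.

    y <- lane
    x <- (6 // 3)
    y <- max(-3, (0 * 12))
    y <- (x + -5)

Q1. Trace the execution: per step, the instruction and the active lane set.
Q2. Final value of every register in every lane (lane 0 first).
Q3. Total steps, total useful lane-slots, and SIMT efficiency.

step 0: y <- lane                    0xffff
step 1: x <- (6 // 3)                0xffff
step 2: y <- max(-3, (0 * 12))       0xffff
step 3: y <- (x + -5)                0xffff

Answer: 4 steps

x: 2,2,2,2,2,2,2,2,2,2,2,2,2,2,2,2
y: -3,-3,-3,-3,-3,-3,-3,-3,-3,-3,-3,-3,-3,-3,-3,-3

steps = 4; useful = 64; efficiency = 64/64 = 1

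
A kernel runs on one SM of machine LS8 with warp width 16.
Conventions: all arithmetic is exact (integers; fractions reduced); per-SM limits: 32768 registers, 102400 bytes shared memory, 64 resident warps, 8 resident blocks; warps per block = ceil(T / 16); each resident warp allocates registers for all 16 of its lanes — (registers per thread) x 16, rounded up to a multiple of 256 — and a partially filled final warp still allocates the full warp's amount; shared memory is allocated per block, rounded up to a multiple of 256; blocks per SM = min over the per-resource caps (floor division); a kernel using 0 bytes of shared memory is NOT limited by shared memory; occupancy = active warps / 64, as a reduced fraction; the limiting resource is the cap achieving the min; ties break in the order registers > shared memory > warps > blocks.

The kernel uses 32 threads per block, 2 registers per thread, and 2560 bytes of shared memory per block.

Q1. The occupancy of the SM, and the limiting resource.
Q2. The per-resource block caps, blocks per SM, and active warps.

Answer: occupancy 1/4, limited by blocks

registers: 64 blocks
shared memory: 40 blocks
warps: 32 blocks
blocks: 8 blocks

Answer: 8 blocks, 16 active warps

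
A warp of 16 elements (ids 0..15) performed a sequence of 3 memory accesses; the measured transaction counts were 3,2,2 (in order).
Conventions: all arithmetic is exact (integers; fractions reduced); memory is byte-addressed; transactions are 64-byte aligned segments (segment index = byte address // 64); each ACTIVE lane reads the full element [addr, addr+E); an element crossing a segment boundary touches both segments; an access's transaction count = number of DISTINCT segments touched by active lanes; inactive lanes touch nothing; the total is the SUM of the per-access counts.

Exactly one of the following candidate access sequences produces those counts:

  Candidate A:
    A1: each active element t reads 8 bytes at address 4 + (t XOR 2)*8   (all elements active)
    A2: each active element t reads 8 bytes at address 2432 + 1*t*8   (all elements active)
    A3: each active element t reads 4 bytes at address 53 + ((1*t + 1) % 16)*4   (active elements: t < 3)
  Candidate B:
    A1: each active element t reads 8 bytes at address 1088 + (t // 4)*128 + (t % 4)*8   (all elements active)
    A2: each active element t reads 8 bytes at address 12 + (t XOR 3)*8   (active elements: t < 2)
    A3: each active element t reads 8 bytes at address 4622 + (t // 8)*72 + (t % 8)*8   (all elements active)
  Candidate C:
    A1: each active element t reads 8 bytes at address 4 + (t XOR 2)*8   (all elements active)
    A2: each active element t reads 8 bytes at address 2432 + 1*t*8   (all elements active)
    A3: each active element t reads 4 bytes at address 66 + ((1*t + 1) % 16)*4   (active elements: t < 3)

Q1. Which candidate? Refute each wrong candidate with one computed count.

B: A1 gives 4 transactions, not 3
C: A3 gives 1 transaction, not 2
A: all counts match (3,2,2)

Answer: A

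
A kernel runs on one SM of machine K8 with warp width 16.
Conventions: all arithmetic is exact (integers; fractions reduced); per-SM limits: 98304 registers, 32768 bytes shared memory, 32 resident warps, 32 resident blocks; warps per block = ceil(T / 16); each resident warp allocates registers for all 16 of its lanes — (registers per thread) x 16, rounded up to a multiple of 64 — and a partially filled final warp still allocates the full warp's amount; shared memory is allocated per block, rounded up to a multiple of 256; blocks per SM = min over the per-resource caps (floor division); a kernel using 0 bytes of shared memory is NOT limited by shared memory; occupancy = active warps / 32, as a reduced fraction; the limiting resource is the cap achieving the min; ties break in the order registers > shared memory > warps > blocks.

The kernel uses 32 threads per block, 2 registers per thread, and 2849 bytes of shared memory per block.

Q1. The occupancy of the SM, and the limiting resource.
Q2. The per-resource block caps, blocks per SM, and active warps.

Answer: occupancy 5/8, limited by shared memory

registers: 768 blocks
shared memory: 10 blocks
warps: 16 blocks
blocks: 32 blocks

Answer: 10 blocks, 20 active warps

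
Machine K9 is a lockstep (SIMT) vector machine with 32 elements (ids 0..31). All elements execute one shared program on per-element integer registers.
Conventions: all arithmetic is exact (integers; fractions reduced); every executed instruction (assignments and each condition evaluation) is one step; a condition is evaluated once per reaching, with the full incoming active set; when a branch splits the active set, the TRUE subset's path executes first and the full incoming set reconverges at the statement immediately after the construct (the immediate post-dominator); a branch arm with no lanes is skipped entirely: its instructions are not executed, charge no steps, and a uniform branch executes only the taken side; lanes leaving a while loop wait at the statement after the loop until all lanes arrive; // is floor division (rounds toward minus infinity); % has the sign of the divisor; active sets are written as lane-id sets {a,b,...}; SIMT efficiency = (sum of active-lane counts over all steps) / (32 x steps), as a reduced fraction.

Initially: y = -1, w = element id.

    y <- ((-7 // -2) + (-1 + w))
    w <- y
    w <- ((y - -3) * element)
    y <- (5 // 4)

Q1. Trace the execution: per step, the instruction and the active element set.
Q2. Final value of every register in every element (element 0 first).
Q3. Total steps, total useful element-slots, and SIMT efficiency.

step 0: y <- ((-7 // -2) + (-1 + w)) {0,1,2,3,4,5,6,7,8,9,10,11,12,13,14,15,16,17,18,19,20,21,22,23,24,25,26,27,28,29,30,31}
step 1: w <- y                       {0,1,2,3,4,5,6,7,8,9,10,11,12,13,14,15,16,17,18,19,20,21,22,23,24,25,26,27,28,29,30,31}
step 2: w <- ((y - -3) * element)    {0,1,2,3,4,5,6,7,8,9,10,11,12,13,14,15,16,17,18,19,20,21,22,23,24,25,26,27,28,29,30,31}
step 3: y <- (5 // 4)                {0,1,2,3,4,5,6,7,8,9,10,11,12,13,14,15,16,17,18,19,20,21,22,23,24,25,26,27,28,29,30,31}

Answer: 4 steps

y: 1,1,1,1,1,1,1,1,1,1,1,1,1,1,1,1,1,1,1,1,1,1,1,1,1,1,1,1,1,1,1,1
w: 0,6,14,24,36,50,66,84,104,126,150,176,204,234,266,300,336,374,414,456,500,546,594,644,696,750,806,864,924,986,1050,1116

steps = 4; useful = 128; efficiency = 128/128 = 1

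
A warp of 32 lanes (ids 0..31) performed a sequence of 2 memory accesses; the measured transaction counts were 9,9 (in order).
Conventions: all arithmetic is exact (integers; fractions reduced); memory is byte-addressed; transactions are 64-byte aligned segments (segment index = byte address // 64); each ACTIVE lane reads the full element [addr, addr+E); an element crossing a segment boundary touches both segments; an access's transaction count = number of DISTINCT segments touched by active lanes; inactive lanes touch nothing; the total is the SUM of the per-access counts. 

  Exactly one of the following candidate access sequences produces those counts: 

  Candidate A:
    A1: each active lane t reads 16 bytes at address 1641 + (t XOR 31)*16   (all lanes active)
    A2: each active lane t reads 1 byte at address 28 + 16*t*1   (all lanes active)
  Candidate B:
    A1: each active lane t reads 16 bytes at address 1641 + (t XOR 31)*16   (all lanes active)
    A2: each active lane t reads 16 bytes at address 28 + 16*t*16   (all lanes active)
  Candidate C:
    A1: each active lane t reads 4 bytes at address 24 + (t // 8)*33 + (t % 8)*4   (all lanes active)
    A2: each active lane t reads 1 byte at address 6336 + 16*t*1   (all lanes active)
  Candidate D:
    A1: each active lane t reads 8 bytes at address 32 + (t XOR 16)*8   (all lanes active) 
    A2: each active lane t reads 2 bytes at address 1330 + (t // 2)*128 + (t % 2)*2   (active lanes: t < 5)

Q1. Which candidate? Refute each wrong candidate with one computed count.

B: A2 gives 32 transactions, not 9
C: A1 gives 3 transactions, not 9
D: A1 gives 5 transactions, not 9
A: all counts match (9,9)

Answer: A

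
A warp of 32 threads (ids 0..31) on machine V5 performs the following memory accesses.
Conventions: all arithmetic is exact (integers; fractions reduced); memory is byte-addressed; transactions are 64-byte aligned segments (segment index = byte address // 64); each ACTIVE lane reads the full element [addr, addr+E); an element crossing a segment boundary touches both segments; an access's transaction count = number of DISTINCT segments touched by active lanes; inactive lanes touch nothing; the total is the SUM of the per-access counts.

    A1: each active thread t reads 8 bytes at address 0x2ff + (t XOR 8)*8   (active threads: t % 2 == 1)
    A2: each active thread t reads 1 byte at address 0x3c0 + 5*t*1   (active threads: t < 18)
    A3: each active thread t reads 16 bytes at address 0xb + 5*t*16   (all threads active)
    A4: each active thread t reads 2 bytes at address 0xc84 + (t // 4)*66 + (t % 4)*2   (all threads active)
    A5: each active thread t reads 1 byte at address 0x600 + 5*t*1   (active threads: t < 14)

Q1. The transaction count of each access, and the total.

A1: 4 transactions
A2: 2 transactions
A3: 40 transactions
A4: 8 transactions
A5: 2 transactions

Answer: 4,2,40,8,2; total 56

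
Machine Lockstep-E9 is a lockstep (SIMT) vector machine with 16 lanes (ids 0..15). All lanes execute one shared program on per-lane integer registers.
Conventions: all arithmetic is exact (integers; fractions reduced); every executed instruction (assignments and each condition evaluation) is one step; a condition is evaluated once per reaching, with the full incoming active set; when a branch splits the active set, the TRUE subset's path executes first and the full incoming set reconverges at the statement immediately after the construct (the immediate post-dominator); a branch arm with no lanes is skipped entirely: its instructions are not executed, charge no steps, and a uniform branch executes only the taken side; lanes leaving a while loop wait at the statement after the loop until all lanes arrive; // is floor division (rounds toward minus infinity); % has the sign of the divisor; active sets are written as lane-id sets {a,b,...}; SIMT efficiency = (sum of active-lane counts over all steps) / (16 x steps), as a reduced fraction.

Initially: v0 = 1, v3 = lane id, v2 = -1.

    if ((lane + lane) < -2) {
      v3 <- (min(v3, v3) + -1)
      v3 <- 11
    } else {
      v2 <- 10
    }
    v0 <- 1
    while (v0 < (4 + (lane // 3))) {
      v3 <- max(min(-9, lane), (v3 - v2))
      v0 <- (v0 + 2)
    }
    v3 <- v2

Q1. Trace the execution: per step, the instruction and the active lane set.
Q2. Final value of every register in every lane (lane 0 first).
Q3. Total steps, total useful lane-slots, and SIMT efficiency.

step 0: eval ((lane + lane) < -2)    {0,1,2,3,4,5,6,7,8,9,10,11,12,13,14,15}
step 1: v2 <- 10                     {0,1,2,3,4,5,6,7,8,9,10,11,12,13,14,15}
step 2: v0 <- 1                      {0,1,2,3,4,5,6,7,8,9,10,11,12,13,14,15}
step 3: eval (v0 < (4 + (lane // 3))) {0,1,2,3,4,5,6,7,8,9,10,11,12,13,14,15}
step 4: v3 <- max(min(-9, lane), (v3 - v2)) {0,1,2,3,4,5,6,7,8,9,10,11,12,13,14,15}
step 5: v0 <- (v0 + 2)               {0,1,2,3,4,5,6,7,8,9,10,11,12,13,14,15}
step 6: eval (v0 < (4 + (lane // 3))) {0,1,2,3,4,5,6,7,8,9,10,11,12,13,14,15}
step 7: v3 <- max(min(-9, lane), (v3 - v2)) {0,1,2,3,4,5,6,7,8,9,10,11,12,13,14,15}
step 8: v0 <- (v0 + 2)               {0,1,2,3,4,5,6,7,8,9,10,11,12,13,14,15}
step 9: eval (v0 < (4 + (lane // 3))) {0,1,2,3,4,5,6,7,8,9,10,11,12,13,14,15}
step 10: v3 <- max(min(-9, lane), (v3 - v2)) {6,7,8,9,10,11,12,13,14,15}
step 11: v0 <- (v0 + 2)               {6,7,8,9,10,11,12,13,14,15}
step 12: eval (v0 < (4 + (lane // 3))) {6,7,8,9,10,11,12,13,14,15}
step 13: v3 <- max(min(-9, lane), (v3 - v2)) {12,13,14,15}
step 14: v0 <- (v0 + 2)               {12,13,14,15}
step 15: eval (v0 < (4 + (lane // 3))) {12,13,14,15}
step 16: v3 <- v2                     {0,1,2,3,4,5,6,7,8,9,10,11,12,13,14,15}

Answer: 17 steps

v0: 5,5,5,5,5,5,7,7,7,7,7,7,9,9,9,9
v3: 10,10,10,10,10,10,10,10,10,10,10,10,10,10,10,10
v2: 10,10,10,10,10,10,10,10,10,10,10,10,10,10,10,10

steps = 17; useful = 218; efficiency = 218/272 = 109/136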